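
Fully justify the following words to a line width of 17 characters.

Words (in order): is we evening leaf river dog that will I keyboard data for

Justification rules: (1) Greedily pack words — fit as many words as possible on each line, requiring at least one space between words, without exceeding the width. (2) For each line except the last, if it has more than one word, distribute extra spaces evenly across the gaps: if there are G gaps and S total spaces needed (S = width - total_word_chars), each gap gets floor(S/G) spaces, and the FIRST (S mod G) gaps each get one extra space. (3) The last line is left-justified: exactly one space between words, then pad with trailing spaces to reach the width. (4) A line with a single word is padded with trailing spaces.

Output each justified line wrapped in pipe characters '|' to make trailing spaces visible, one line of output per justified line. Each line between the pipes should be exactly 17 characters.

Line 1: ['is', 'we', 'evening'] (min_width=13, slack=4)
Line 2: ['leaf', 'river', 'dog'] (min_width=14, slack=3)
Line 3: ['that', 'will', 'I'] (min_width=11, slack=6)
Line 4: ['keyboard', 'data', 'for'] (min_width=17, slack=0)

Answer: |is   we   evening|
|leaf   river  dog|
|that    will    I|
|keyboard data for|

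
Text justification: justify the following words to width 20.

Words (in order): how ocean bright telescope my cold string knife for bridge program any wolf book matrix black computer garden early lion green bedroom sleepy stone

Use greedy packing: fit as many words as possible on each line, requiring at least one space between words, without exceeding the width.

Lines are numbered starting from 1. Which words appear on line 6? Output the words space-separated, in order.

Line 1: ['how', 'ocean', 'bright'] (min_width=16, slack=4)
Line 2: ['telescope', 'my', 'cold'] (min_width=17, slack=3)
Line 3: ['string', 'knife', 'for'] (min_width=16, slack=4)
Line 4: ['bridge', 'program', 'any'] (min_width=18, slack=2)
Line 5: ['wolf', 'book', 'matrix'] (min_width=16, slack=4)
Line 6: ['black', 'computer'] (min_width=14, slack=6)
Line 7: ['garden', 'early', 'lion'] (min_width=17, slack=3)
Line 8: ['green', 'bedroom', 'sleepy'] (min_width=20, slack=0)
Line 9: ['stone'] (min_width=5, slack=15)

Answer: black computer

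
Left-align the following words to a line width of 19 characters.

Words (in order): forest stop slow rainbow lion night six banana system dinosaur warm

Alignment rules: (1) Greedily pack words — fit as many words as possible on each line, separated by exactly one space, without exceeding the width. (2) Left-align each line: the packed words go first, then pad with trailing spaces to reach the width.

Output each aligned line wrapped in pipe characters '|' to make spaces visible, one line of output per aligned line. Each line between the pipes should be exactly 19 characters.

Answer: |forest stop slow   |
|rainbow lion night |
|six banana system  |
|dinosaur warm      |

Derivation:
Line 1: ['forest', 'stop', 'slow'] (min_width=16, slack=3)
Line 2: ['rainbow', 'lion', 'night'] (min_width=18, slack=1)
Line 3: ['six', 'banana', 'system'] (min_width=17, slack=2)
Line 4: ['dinosaur', 'warm'] (min_width=13, slack=6)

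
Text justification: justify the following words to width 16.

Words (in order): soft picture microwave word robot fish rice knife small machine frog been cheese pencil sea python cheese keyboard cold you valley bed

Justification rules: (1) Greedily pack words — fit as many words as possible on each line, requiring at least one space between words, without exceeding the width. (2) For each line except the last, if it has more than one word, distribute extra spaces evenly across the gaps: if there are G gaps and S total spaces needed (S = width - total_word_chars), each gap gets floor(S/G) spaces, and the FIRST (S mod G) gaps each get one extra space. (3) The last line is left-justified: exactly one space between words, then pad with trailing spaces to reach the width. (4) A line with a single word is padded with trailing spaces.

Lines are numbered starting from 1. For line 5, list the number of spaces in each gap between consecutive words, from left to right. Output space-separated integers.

Answer: 5

Derivation:
Line 1: ['soft', 'picture'] (min_width=12, slack=4)
Line 2: ['microwave', 'word'] (min_width=14, slack=2)
Line 3: ['robot', 'fish', 'rice'] (min_width=15, slack=1)
Line 4: ['knife', 'small'] (min_width=11, slack=5)
Line 5: ['machine', 'frog'] (min_width=12, slack=4)
Line 6: ['been', 'cheese'] (min_width=11, slack=5)
Line 7: ['pencil', 'sea'] (min_width=10, slack=6)
Line 8: ['python', 'cheese'] (min_width=13, slack=3)
Line 9: ['keyboard', 'cold'] (min_width=13, slack=3)
Line 10: ['you', 'valley', 'bed'] (min_width=14, slack=2)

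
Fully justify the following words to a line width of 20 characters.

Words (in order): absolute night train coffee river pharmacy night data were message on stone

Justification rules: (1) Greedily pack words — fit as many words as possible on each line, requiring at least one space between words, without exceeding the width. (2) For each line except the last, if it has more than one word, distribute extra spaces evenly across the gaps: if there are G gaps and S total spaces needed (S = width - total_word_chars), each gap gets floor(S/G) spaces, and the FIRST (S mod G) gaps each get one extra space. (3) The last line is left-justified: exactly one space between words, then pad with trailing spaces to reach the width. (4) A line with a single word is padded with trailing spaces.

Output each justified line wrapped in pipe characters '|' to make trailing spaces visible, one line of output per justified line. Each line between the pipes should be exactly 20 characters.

Line 1: ['absolute', 'night', 'train'] (min_width=20, slack=0)
Line 2: ['coffee', 'river'] (min_width=12, slack=8)
Line 3: ['pharmacy', 'night', 'data'] (min_width=19, slack=1)
Line 4: ['were', 'message', 'on'] (min_width=15, slack=5)
Line 5: ['stone'] (min_width=5, slack=15)

Answer: |absolute night train|
|coffee         river|
|pharmacy  night data|
|were    message   on|
|stone               |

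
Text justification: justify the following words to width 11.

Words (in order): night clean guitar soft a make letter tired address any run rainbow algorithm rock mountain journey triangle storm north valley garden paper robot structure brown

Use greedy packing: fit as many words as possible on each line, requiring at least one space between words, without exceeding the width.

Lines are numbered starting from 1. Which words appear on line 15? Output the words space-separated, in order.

Line 1: ['night', 'clean'] (min_width=11, slack=0)
Line 2: ['guitar', 'soft'] (min_width=11, slack=0)
Line 3: ['a', 'make'] (min_width=6, slack=5)
Line 4: ['letter'] (min_width=6, slack=5)
Line 5: ['tired'] (min_width=5, slack=6)
Line 6: ['address', 'any'] (min_width=11, slack=0)
Line 7: ['run', 'rainbow'] (min_width=11, slack=0)
Line 8: ['algorithm'] (min_width=9, slack=2)
Line 9: ['rock'] (min_width=4, slack=7)
Line 10: ['mountain'] (min_width=8, slack=3)
Line 11: ['journey'] (min_width=7, slack=4)
Line 12: ['triangle'] (min_width=8, slack=3)
Line 13: ['storm', 'north'] (min_width=11, slack=0)
Line 14: ['valley'] (min_width=6, slack=5)
Line 15: ['garden'] (min_width=6, slack=5)
Line 16: ['paper', 'robot'] (min_width=11, slack=0)
Line 17: ['structure'] (min_width=9, slack=2)
Line 18: ['brown'] (min_width=5, slack=6)

Answer: garden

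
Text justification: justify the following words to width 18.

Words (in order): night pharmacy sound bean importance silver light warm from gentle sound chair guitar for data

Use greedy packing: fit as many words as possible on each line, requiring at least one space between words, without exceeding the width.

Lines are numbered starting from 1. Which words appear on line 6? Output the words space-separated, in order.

Line 1: ['night', 'pharmacy'] (min_width=14, slack=4)
Line 2: ['sound', 'bean'] (min_width=10, slack=8)
Line 3: ['importance', 'silver'] (min_width=17, slack=1)
Line 4: ['light', 'warm', 'from'] (min_width=15, slack=3)
Line 5: ['gentle', 'sound', 'chair'] (min_width=18, slack=0)
Line 6: ['guitar', 'for', 'data'] (min_width=15, slack=3)

Answer: guitar for data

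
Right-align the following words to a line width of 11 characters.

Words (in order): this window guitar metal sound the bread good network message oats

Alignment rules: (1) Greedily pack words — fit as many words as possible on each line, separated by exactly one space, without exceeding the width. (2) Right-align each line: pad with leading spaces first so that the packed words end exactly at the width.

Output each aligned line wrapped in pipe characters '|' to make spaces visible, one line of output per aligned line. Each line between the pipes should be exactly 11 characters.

Answer: |this window|
|     guitar|
|metal sound|
|  the bread|
|       good|
|    network|
|    message|
|       oats|

Derivation:
Line 1: ['this', 'window'] (min_width=11, slack=0)
Line 2: ['guitar'] (min_width=6, slack=5)
Line 3: ['metal', 'sound'] (min_width=11, slack=0)
Line 4: ['the', 'bread'] (min_width=9, slack=2)
Line 5: ['good'] (min_width=4, slack=7)
Line 6: ['network'] (min_width=7, slack=4)
Line 7: ['message'] (min_width=7, slack=4)
Line 8: ['oats'] (min_width=4, slack=7)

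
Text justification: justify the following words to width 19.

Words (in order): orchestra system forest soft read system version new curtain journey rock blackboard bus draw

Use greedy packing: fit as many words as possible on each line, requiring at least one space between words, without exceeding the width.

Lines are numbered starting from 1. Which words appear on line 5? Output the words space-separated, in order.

Answer: rock blackboard bus

Derivation:
Line 1: ['orchestra', 'system'] (min_width=16, slack=3)
Line 2: ['forest', 'soft', 'read'] (min_width=16, slack=3)
Line 3: ['system', 'version', 'new'] (min_width=18, slack=1)
Line 4: ['curtain', 'journey'] (min_width=15, slack=4)
Line 5: ['rock', 'blackboard', 'bus'] (min_width=19, slack=0)
Line 6: ['draw'] (min_width=4, slack=15)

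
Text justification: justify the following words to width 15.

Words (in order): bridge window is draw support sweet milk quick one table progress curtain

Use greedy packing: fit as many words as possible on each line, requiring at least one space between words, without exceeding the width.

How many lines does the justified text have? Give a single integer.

Line 1: ['bridge', 'window'] (min_width=13, slack=2)
Line 2: ['is', 'draw', 'support'] (min_width=15, slack=0)
Line 3: ['sweet', 'milk'] (min_width=10, slack=5)
Line 4: ['quick', 'one', 'table'] (min_width=15, slack=0)
Line 5: ['progress'] (min_width=8, slack=7)
Line 6: ['curtain'] (min_width=7, slack=8)
Total lines: 6

Answer: 6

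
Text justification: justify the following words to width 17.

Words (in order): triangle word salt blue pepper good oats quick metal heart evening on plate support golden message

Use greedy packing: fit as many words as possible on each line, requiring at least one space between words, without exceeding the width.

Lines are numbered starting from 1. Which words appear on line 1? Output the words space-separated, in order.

Line 1: ['triangle', 'word'] (min_width=13, slack=4)
Line 2: ['salt', 'blue', 'pepper'] (min_width=16, slack=1)
Line 3: ['good', 'oats', 'quick'] (min_width=15, slack=2)
Line 4: ['metal', 'heart'] (min_width=11, slack=6)
Line 5: ['evening', 'on', 'plate'] (min_width=16, slack=1)
Line 6: ['support', 'golden'] (min_width=14, slack=3)
Line 7: ['message'] (min_width=7, slack=10)

Answer: triangle word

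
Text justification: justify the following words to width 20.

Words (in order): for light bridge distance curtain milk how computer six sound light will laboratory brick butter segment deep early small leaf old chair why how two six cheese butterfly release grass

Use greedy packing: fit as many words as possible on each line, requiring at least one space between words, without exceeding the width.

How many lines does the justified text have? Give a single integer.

Line 1: ['for', 'light', 'bridge'] (min_width=16, slack=4)
Line 2: ['distance', 'curtain'] (min_width=16, slack=4)
Line 3: ['milk', 'how', 'computer'] (min_width=17, slack=3)
Line 4: ['six', 'sound', 'light', 'will'] (min_width=20, slack=0)
Line 5: ['laboratory', 'brick'] (min_width=16, slack=4)
Line 6: ['butter', 'segment', 'deep'] (min_width=19, slack=1)
Line 7: ['early', 'small', 'leaf', 'old'] (min_width=20, slack=0)
Line 8: ['chair', 'why', 'how', 'two'] (min_width=17, slack=3)
Line 9: ['six', 'cheese', 'butterfly'] (min_width=20, slack=0)
Line 10: ['release', 'grass'] (min_width=13, slack=7)
Total lines: 10

Answer: 10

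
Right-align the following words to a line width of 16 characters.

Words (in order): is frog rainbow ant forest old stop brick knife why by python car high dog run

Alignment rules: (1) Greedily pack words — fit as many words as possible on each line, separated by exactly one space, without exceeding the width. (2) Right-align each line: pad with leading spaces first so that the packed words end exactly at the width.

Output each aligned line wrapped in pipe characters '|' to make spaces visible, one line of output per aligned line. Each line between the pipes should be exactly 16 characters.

Line 1: ['is', 'frog', 'rainbow'] (min_width=15, slack=1)
Line 2: ['ant', 'forest', 'old'] (min_width=14, slack=2)
Line 3: ['stop', 'brick', 'knife'] (min_width=16, slack=0)
Line 4: ['why', 'by', 'python'] (min_width=13, slack=3)
Line 5: ['car', 'high', 'dog', 'run'] (min_width=16, slack=0)

Answer: | is frog rainbow|
|  ant forest old|
|stop brick knife|
|   why by python|
|car high dog run|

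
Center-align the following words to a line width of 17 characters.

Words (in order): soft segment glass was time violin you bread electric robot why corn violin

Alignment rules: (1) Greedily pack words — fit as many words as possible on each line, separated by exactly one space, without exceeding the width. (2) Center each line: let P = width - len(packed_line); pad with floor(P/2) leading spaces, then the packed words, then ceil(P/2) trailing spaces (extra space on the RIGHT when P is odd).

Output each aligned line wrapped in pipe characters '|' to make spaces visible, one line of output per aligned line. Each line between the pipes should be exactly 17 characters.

Line 1: ['soft', 'segment'] (min_width=12, slack=5)
Line 2: ['glass', 'was', 'time'] (min_width=14, slack=3)
Line 3: ['violin', 'you', 'bread'] (min_width=16, slack=1)
Line 4: ['electric', 'robot'] (min_width=14, slack=3)
Line 5: ['why', 'corn', 'violin'] (min_width=15, slack=2)

Answer: |  soft segment   |
| glass was time  |
|violin you bread |
| electric robot  |
| why corn violin |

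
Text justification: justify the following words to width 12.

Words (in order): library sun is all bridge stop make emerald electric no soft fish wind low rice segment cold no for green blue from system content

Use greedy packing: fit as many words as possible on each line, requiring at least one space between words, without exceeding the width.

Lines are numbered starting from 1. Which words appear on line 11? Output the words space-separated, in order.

Line 1: ['library', 'sun'] (min_width=11, slack=1)
Line 2: ['is', 'all'] (min_width=6, slack=6)
Line 3: ['bridge', 'stop'] (min_width=11, slack=1)
Line 4: ['make', 'emerald'] (min_width=12, slack=0)
Line 5: ['electric', 'no'] (min_width=11, slack=1)
Line 6: ['soft', 'fish'] (min_width=9, slack=3)
Line 7: ['wind', 'low'] (min_width=8, slack=4)
Line 8: ['rice', 'segment'] (min_width=12, slack=0)
Line 9: ['cold', 'no', 'for'] (min_width=11, slack=1)
Line 10: ['green', 'blue'] (min_width=10, slack=2)
Line 11: ['from', 'system'] (min_width=11, slack=1)
Line 12: ['content'] (min_width=7, slack=5)

Answer: from system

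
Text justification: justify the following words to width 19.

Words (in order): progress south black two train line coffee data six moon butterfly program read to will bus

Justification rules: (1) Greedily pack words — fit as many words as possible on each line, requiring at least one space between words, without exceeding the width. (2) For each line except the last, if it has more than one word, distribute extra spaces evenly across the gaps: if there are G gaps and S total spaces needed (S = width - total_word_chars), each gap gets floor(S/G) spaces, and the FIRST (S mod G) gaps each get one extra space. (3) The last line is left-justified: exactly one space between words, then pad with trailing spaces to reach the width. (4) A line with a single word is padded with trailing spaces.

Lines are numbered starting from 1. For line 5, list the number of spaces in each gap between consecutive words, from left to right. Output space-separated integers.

Line 1: ['progress', 'south'] (min_width=14, slack=5)
Line 2: ['black', 'two', 'train'] (min_width=15, slack=4)
Line 3: ['line', 'coffee', 'data'] (min_width=16, slack=3)
Line 4: ['six', 'moon', 'butterfly'] (min_width=18, slack=1)
Line 5: ['program', 'read', 'to'] (min_width=15, slack=4)
Line 6: ['will', 'bus'] (min_width=8, slack=11)

Answer: 3 3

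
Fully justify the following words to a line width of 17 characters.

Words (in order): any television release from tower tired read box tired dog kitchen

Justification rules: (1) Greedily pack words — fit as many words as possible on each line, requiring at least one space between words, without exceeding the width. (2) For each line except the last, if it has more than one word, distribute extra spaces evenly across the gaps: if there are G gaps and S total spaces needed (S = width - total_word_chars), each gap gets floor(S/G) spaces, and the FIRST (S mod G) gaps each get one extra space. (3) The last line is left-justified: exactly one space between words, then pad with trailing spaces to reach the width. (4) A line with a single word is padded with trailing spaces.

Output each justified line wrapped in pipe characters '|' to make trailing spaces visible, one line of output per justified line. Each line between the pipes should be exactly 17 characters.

Line 1: ['any', 'television'] (min_width=14, slack=3)
Line 2: ['release', 'from'] (min_width=12, slack=5)
Line 3: ['tower', 'tired', 'read'] (min_width=16, slack=1)
Line 4: ['box', 'tired', 'dog'] (min_width=13, slack=4)
Line 5: ['kitchen'] (min_width=7, slack=10)

Answer: |any    television|
|release      from|
|tower  tired read|
|box   tired   dog|
|kitchen          |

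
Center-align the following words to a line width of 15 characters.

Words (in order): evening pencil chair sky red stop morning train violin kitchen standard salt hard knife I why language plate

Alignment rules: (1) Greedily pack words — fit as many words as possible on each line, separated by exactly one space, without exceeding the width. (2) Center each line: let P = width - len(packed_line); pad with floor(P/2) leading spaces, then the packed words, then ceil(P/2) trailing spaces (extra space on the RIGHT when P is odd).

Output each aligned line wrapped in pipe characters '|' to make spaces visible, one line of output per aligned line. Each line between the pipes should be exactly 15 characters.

Line 1: ['evening', 'pencil'] (min_width=14, slack=1)
Line 2: ['chair', 'sky', 'red'] (min_width=13, slack=2)
Line 3: ['stop', 'morning'] (min_width=12, slack=3)
Line 4: ['train', 'violin'] (min_width=12, slack=3)
Line 5: ['kitchen'] (min_width=7, slack=8)
Line 6: ['standard', 'salt'] (min_width=13, slack=2)
Line 7: ['hard', 'knife', 'I'] (min_width=12, slack=3)
Line 8: ['why', 'language'] (min_width=12, slack=3)
Line 9: ['plate'] (min_width=5, slack=10)

Answer: |evening pencil |
| chair sky red |
| stop morning  |
| train violin  |
|    kitchen    |
| standard salt |
| hard knife I  |
| why language  |
|     plate     |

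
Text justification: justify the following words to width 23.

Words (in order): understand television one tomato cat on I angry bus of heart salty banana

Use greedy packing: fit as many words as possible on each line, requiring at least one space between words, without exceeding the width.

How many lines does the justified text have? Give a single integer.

Answer: 4

Derivation:
Line 1: ['understand', 'television'] (min_width=21, slack=2)
Line 2: ['one', 'tomato', 'cat', 'on', 'I'] (min_width=19, slack=4)
Line 3: ['angry', 'bus', 'of', 'heart'] (min_width=18, slack=5)
Line 4: ['salty', 'banana'] (min_width=12, slack=11)
Total lines: 4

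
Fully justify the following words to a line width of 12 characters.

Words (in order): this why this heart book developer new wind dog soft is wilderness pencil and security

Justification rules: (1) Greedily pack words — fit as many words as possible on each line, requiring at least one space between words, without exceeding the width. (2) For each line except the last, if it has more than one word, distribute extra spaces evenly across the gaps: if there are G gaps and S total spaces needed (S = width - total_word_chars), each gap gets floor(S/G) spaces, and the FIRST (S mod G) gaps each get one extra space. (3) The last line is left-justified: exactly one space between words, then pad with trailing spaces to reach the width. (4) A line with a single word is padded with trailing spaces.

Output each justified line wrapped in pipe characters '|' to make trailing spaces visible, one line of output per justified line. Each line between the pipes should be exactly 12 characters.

Answer: |this     why|
|this   heart|
|book        |
|developer   |
|new wind dog|
|soft      is|
|wilderness  |
|pencil   and|
|security    |

Derivation:
Line 1: ['this', 'why'] (min_width=8, slack=4)
Line 2: ['this', 'heart'] (min_width=10, slack=2)
Line 3: ['book'] (min_width=4, slack=8)
Line 4: ['developer'] (min_width=9, slack=3)
Line 5: ['new', 'wind', 'dog'] (min_width=12, slack=0)
Line 6: ['soft', 'is'] (min_width=7, slack=5)
Line 7: ['wilderness'] (min_width=10, slack=2)
Line 8: ['pencil', 'and'] (min_width=10, slack=2)
Line 9: ['security'] (min_width=8, slack=4)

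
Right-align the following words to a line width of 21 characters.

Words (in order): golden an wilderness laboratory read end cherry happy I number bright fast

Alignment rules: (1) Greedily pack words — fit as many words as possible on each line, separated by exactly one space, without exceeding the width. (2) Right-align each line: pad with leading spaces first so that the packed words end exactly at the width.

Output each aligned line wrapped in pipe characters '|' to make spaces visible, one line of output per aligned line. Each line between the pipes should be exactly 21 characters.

Line 1: ['golden', 'an', 'wilderness'] (min_width=20, slack=1)
Line 2: ['laboratory', 'read', 'end'] (min_width=19, slack=2)
Line 3: ['cherry', 'happy', 'I', 'number'] (min_width=21, slack=0)
Line 4: ['bright', 'fast'] (min_width=11, slack=10)

Answer: | golden an wilderness|
|  laboratory read end|
|cherry happy I number|
|          bright fast|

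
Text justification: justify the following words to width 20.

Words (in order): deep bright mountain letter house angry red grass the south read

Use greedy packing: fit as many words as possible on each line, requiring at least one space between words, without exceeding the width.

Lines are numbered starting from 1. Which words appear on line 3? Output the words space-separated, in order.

Answer: red grass the south

Derivation:
Line 1: ['deep', 'bright', 'mountain'] (min_width=20, slack=0)
Line 2: ['letter', 'house', 'angry'] (min_width=18, slack=2)
Line 3: ['red', 'grass', 'the', 'south'] (min_width=19, slack=1)
Line 4: ['read'] (min_width=4, slack=16)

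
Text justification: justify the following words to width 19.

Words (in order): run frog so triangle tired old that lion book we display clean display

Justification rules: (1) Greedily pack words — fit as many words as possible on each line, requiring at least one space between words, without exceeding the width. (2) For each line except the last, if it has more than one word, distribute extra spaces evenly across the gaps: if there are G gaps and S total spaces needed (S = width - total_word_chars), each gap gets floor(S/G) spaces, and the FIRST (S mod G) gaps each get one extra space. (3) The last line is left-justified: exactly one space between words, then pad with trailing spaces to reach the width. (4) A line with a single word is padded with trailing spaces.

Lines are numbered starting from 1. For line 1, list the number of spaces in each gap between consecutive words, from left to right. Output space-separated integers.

Answer: 5 5

Derivation:
Line 1: ['run', 'frog', 'so'] (min_width=11, slack=8)
Line 2: ['triangle', 'tired', 'old'] (min_width=18, slack=1)
Line 3: ['that', 'lion', 'book', 'we'] (min_width=17, slack=2)
Line 4: ['display', 'clean'] (min_width=13, slack=6)
Line 5: ['display'] (min_width=7, slack=12)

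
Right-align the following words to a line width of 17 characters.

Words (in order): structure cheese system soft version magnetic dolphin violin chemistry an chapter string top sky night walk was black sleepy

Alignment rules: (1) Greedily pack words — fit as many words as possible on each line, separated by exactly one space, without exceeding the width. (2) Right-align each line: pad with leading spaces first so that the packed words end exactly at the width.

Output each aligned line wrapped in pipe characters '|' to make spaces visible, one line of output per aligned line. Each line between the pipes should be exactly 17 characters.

Answer: | structure cheese|
|      system soft|
| version magnetic|
|   dolphin violin|
|     chemistry an|
|   chapter string|
|    top sky night|
|   walk was black|
|           sleepy|

Derivation:
Line 1: ['structure', 'cheese'] (min_width=16, slack=1)
Line 2: ['system', 'soft'] (min_width=11, slack=6)
Line 3: ['version', 'magnetic'] (min_width=16, slack=1)
Line 4: ['dolphin', 'violin'] (min_width=14, slack=3)
Line 5: ['chemistry', 'an'] (min_width=12, slack=5)
Line 6: ['chapter', 'string'] (min_width=14, slack=3)
Line 7: ['top', 'sky', 'night'] (min_width=13, slack=4)
Line 8: ['walk', 'was', 'black'] (min_width=14, slack=3)
Line 9: ['sleepy'] (min_width=6, slack=11)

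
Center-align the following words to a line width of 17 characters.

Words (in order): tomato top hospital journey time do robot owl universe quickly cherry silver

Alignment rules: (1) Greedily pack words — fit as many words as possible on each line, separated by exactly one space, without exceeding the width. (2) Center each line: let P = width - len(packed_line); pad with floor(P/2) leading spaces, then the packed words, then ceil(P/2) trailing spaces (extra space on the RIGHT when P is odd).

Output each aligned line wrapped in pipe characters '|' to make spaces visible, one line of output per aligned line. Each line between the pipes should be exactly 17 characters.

Answer: |   tomato top    |
|hospital journey |
|time do robot owl|
|universe quickly |
|  cherry silver  |

Derivation:
Line 1: ['tomato', 'top'] (min_width=10, slack=7)
Line 2: ['hospital', 'journey'] (min_width=16, slack=1)
Line 3: ['time', 'do', 'robot', 'owl'] (min_width=17, slack=0)
Line 4: ['universe', 'quickly'] (min_width=16, slack=1)
Line 5: ['cherry', 'silver'] (min_width=13, slack=4)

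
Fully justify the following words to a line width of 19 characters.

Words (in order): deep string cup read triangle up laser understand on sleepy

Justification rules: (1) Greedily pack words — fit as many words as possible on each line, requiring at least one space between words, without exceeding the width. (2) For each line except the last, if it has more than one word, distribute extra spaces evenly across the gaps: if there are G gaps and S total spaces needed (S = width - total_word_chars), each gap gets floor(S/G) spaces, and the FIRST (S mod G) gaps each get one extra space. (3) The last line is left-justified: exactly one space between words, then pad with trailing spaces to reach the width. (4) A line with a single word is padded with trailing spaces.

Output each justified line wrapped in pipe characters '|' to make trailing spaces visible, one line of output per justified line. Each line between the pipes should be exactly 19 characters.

Answer: |deep   string   cup|
|read   triangle  up|
|laser understand on|
|sleepy             |

Derivation:
Line 1: ['deep', 'string', 'cup'] (min_width=15, slack=4)
Line 2: ['read', 'triangle', 'up'] (min_width=16, slack=3)
Line 3: ['laser', 'understand', 'on'] (min_width=19, slack=0)
Line 4: ['sleepy'] (min_width=6, slack=13)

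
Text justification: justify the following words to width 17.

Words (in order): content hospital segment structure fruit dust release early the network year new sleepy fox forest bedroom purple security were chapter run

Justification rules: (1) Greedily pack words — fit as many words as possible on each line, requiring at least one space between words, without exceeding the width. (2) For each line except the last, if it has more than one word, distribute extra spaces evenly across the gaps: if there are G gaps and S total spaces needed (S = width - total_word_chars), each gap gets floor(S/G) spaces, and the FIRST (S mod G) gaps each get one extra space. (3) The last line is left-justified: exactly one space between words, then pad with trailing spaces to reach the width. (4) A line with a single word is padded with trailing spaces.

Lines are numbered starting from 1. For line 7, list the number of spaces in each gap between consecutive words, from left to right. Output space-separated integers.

Answer: 4

Derivation:
Line 1: ['content', 'hospital'] (min_width=16, slack=1)
Line 2: ['segment', 'structure'] (min_width=17, slack=0)
Line 3: ['fruit', 'dust'] (min_width=10, slack=7)
Line 4: ['release', 'early', 'the'] (min_width=17, slack=0)
Line 5: ['network', 'year', 'new'] (min_width=16, slack=1)
Line 6: ['sleepy', 'fox', 'forest'] (min_width=17, slack=0)
Line 7: ['bedroom', 'purple'] (min_width=14, slack=3)
Line 8: ['security', 'were'] (min_width=13, slack=4)
Line 9: ['chapter', 'run'] (min_width=11, slack=6)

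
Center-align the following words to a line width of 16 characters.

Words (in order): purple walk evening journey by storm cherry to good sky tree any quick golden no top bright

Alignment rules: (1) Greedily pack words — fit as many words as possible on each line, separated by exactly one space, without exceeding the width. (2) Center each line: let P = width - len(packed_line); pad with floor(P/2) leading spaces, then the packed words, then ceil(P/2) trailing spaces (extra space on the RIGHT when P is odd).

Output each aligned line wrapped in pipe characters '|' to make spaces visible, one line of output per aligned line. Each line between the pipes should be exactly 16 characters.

Answer: |  purple walk   |
|evening journey |
|by storm cherry |
|to good sky tree|
|any quick golden|
| no top bright  |

Derivation:
Line 1: ['purple', 'walk'] (min_width=11, slack=5)
Line 2: ['evening', 'journey'] (min_width=15, slack=1)
Line 3: ['by', 'storm', 'cherry'] (min_width=15, slack=1)
Line 4: ['to', 'good', 'sky', 'tree'] (min_width=16, slack=0)
Line 5: ['any', 'quick', 'golden'] (min_width=16, slack=0)
Line 6: ['no', 'top', 'bright'] (min_width=13, slack=3)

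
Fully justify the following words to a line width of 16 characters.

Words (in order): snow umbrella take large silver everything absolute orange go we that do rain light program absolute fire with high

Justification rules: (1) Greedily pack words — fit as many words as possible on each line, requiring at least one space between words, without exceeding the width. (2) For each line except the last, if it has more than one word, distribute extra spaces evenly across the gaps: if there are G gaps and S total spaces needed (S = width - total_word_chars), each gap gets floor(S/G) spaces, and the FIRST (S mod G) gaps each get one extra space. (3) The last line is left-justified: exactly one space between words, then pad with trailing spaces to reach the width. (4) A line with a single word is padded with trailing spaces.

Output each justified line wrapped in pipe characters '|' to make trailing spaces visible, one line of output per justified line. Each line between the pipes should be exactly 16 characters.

Line 1: ['snow', 'umbrella'] (min_width=13, slack=3)
Line 2: ['take', 'large'] (min_width=10, slack=6)
Line 3: ['silver'] (min_width=6, slack=10)
Line 4: ['everything'] (min_width=10, slack=6)
Line 5: ['absolute', 'orange'] (min_width=15, slack=1)
Line 6: ['go', 'we', 'that', 'do'] (min_width=13, slack=3)
Line 7: ['rain', 'light'] (min_width=10, slack=6)
Line 8: ['program', 'absolute'] (min_width=16, slack=0)
Line 9: ['fire', 'with', 'high'] (min_width=14, slack=2)

Answer: |snow    umbrella|
|take       large|
|silver          |
|everything      |
|absolute  orange|
|go  we  that  do|
|rain       light|
|program absolute|
|fire with high  |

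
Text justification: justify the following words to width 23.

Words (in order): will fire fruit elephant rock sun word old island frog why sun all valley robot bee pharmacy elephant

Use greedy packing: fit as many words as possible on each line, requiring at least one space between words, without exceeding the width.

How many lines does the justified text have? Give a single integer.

Answer: 5

Derivation:
Line 1: ['will', 'fire', 'fruit'] (min_width=15, slack=8)
Line 2: ['elephant', 'rock', 'sun', 'word'] (min_width=22, slack=1)
Line 3: ['old', 'island', 'frog', 'why', 'sun'] (min_width=23, slack=0)
Line 4: ['all', 'valley', 'robot', 'bee'] (min_width=20, slack=3)
Line 5: ['pharmacy', 'elephant'] (min_width=17, slack=6)
Total lines: 5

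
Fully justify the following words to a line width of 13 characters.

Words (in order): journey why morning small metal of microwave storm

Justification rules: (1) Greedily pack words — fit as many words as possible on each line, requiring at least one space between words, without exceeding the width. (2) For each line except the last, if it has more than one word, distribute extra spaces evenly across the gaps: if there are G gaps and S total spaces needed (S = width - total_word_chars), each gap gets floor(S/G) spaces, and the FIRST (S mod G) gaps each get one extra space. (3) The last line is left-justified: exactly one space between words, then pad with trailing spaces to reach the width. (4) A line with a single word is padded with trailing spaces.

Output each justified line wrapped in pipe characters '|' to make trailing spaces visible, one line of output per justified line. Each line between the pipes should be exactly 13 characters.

Answer: |journey   why|
|morning small|
|metal      of|
|microwave    |
|storm        |

Derivation:
Line 1: ['journey', 'why'] (min_width=11, slack=2)
Line 2: ['morning', 'small'] (min_width=13, slack=0)
Line 3: ['metal', 'of'] (min_width=8, slack=5)
Line 4: ['microwave'] (min_width=9, slack=4)
Line 5: ['storm'] (min_width=5, slack=8)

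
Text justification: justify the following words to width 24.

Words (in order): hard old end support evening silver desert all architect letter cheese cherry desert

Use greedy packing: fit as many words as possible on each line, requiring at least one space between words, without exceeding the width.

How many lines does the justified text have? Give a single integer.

Line 1: ['hard', 'old', 'end', 'support'] (min_width=20, slack=4)
Line 2: ['evening', 'silver', 'desert'] (min_width=21, slack=3)
Line 3: ['all', 'architect', 'letter'] (min_width=20, slack=4)
Line 4: ['cheese', 'cherry', 'desert'] (min_width=20, slack=4)
Total lines: 4

Answer: 4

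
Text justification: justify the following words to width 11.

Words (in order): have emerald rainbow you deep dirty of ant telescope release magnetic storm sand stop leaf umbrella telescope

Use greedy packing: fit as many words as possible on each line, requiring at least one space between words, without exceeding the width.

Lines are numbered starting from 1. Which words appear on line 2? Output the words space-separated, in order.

Line 1: ['have'] (min_width=4, slack=7)
Line 2: ['emerald'] (min_width=7, slack=4)
Line 3: ['rainbow', 'you'] (min_width=11, slack=0)
Line 4: ['deep', 'dirty'] (min_width=10, slack=1)
Line 5: ['of', 'ant'] (min_width=6, slack=5)
Line 6: ['telescope'] (min_width=9, slack=2)
Line 7: ['release'] (min_width=7, slack=4)
Line 8: ['magnetic'] (min_width=8, slack=3)
Line 9: ['storm', 'sand'] (min_width=10, slack=1)
Line 10: ['stop', 'leaf'] (min_width=9, slack=2)
Line 11: ['umbrella'] (min_width=8, slack=3)
Line 12: ['telescope'] (min_width=9, slack=2)

Answer: emerald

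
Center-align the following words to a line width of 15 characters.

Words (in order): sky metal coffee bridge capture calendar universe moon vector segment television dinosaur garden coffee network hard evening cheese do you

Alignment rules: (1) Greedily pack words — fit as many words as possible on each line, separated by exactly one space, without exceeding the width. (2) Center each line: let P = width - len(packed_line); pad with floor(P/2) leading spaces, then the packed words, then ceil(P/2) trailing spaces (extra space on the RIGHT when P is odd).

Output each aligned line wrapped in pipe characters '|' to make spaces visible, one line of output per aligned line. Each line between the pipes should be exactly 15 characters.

Line 1: ['sky', 'metal'] (min_width=9, slack=6)
Line 2: ['coffee', 'bridge'] (min_width=13, slack=2)
Line 3: ['capture'] (min_width=7, slack=8)
Line 4: ['calendar'] (min_width=8, slack=7)
Line 5: ['universe', 'moon'] (min_width=13, slack=2)
Line 6: ['vector', 'segment'] (min_width=14, slack=1)
Line 7: ['television'] (min_width=10, slack=5)
Line 8: ['dinosaur', 'garden'] (min_width=15, slack=0)
Line 9: ['coffee', 'network'] (min_width=14, slack=1)
Line 10: ['hard', 'evening'] (min_width=12, slack=3)
Line 11: ['cheese', 'do', 'you'] (min_width=13, slack=2)

Answer: |   sky metal   |
| coffee bridge |
|    capture    |
|   calendar    |
| universe moon |
|vector segment |
|  television   |
|dinosaur garden|
|coffee network |
| hard evening  |
| cheese do you |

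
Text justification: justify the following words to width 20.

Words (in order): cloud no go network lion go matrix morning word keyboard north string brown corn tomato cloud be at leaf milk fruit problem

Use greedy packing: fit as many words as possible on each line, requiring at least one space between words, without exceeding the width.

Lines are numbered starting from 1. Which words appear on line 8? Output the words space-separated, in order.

Answer: problem

Derivation:
Line 1: ['cloud', 'no', 'go', 'network'] (min_width=19, slack=1)
Line 2: ['lion', 'go', 'matrix'] (min_width=14, slack=6)
Line 3: ['morning', 'word'] (min_width=12, slack=8)
Line 4: ['keyboard', 'north'] (min_width=14, slack=6)
Line 5: ['string', 'brown', 'corn'] (min_width=17, slack=3)
Line 6: ['tomato', 'cloud', 'be', 'at'] (min_width=18, slack=2)
Line 7: ['leaf', 'milk', 'fruit'] (min_width=15, slack=5)
Line 8: ['problem'] (min_width=7, slack=13)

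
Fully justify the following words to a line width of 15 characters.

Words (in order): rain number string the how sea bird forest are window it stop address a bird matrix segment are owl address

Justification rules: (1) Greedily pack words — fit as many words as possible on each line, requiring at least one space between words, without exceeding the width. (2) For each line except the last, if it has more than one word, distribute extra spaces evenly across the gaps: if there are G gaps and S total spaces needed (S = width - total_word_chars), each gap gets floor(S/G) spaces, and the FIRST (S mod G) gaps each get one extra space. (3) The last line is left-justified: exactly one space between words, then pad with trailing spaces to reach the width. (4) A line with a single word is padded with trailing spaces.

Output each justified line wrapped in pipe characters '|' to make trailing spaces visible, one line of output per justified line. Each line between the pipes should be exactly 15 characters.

Line 1: ['rain', 'number'] (min_width=11, slack=4)
Line 2: ['string', 'the', 'how'] (min_width=14, slack=1)
Line 3: ['sea', 'bird', 'forest'] (min_width=15, slack=0)
Line 4: ['are', 'window', 'it'] (min_width=13, slack=2)
Line 5: ['stop', 'address', 'a'] (min_width=14, slack=1)
Line 6: ['bird', 'matrix'] (min_width=11, slack=4)
Line 7: ['segment', 'are', 'owl'] (min_width=15, slack=0)
Line 8: ['address'] (min_width=7, slack=8)

Answer: |rain     number|
|string  the how|
|sea bird forest|
|are  window  it|
|stop  address a|
|bird     matrix|
|segment are owl|
|address        |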